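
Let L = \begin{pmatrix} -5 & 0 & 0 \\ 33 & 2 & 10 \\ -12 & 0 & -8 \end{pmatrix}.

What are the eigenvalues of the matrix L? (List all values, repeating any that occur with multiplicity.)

-8, -5, 2

Compute the characteristic polynomial p(t) = det(tI - L).
Expanding along the first row, p(t) = t^3 + 11t^2 + 14t - 80.
Try t = -8: p(-8) = 0, so -8 is a root.
Factor out (t + 8): p(t) = (t + 8)·(t^2 + 3t - 10).
The quadratic factors as (t + 5)·(t - 2).
Eigenvalues: -8, -5, 2.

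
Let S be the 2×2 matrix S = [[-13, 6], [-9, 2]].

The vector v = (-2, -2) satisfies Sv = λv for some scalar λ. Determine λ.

-7

Compute Sv: S·(-2, -2) = (14, 14).
Since Sv = λv, compare component 1: 14 = λ·-2, so λ = -7.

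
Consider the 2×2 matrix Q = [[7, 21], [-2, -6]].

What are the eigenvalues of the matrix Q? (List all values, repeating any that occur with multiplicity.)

det(Q - lambda·I) = (7 - lambda)(-6 - lambda) - (21)·(-2) = lambda^2 - lambda.
This factors as lambda·(lambda - 1) = 0.
Eigenvalues: 0, 1.

0, 1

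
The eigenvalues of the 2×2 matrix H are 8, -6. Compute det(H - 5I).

-33

If H has eigenvalues 8, -6, then H - 5I has eigenvalues 3, -11.
det(H - 5I) = (3) · (-11) = -33.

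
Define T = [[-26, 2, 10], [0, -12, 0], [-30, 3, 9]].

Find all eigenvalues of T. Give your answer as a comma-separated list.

-12, -11, -6

The characteristic polynomial is p(t) = det(tI - T).
Expanding along the first row, p(t) = t^3 + 29t^2 + 270t + 792.
Try t = -12: p(-12) = 0, so -12 is a root.
Dividing by (t + 12) leaves t^2 + 17t + 66.
The quadratic factors as (t + 11)·(t + 6).
Eigenvalues: -12, -11, -6.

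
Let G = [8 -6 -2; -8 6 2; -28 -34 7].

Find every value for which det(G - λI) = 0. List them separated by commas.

Compute the characteristic polynomial p(t) = det(tI - G).
Expanding along the first row, p(t) = t^3 - 21t^2 + 110t.
Since p(11) = 0, t = 11 is a root.
Dividing by (t - 11) leaves t^2 - 10t.
The quadratic factors as t·(t - 10).
Eigenvalues: 0, 10, 11.

0, 10, 11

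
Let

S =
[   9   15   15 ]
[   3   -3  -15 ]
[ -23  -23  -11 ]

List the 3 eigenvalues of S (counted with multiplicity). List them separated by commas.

Compute the characteristic polynomial p(lambda) = det(lambda·I - S).
Cofactor expansion gives p(lambda) = lambda^3 + 5·lambda^2 - 138·lambda - 792.
Since p(-6) = 0, lambda = -6 is a root.
Dividing by (lambda + 6) leaves lambda^2 - lambda - 132.
The quadratic factors as (lambda + 11)·(lambda - 12).
Eigenvalues: -11, -6, 12.

-11, -6, 12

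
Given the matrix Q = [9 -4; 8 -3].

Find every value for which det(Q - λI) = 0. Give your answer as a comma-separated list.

1, 5

det(Q - λI) = (9 - λ)(-3 - λ) - (-4)·(8) = λ^2 - 6λ + 5.
This factors as (λ - 1)·(λ - 5) = 0.
Eigenvalues: 1, 5.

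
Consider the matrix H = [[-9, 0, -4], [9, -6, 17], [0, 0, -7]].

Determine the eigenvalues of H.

-9, -7, -6

Compute the characteristic polynomial p(μ) = det(μI - H).
Expanding the 3×3 determinant: p(μ) = μ^3 + 22μ^2 + 159μ + 378.
Rational-root test: μ = -6 gives p(-6) = 0.
Dividing by (μ + 6) leaves μ^2 + 16μ + 63.
The quadratic factors as (μ + 9)·(μ + 7).
Eigenvalues: -9, -7, -6.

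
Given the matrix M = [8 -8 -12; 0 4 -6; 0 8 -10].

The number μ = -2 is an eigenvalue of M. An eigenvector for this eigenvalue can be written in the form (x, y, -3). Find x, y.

We need (M + 2I)v = 0.
M + 2I = [[10, -8, -12], [0, 6, -6], [0, 8, -8]].
Row 1: (10)·x + (-8)·y + (-12)·-3 = 0
Row 2: (0)·x + (6)·y + (-6)·-3 = 0
Row 3: (0)·x + (8)·y + (-8)·-3 = 0
Solving gives x = -6, y = -3.
Check: M·(-6, -3, -3) = (12, 6, 6) = -2·(-6, -3, -3).

-6, -3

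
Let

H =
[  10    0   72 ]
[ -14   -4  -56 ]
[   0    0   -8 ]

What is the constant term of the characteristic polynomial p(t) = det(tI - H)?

p(0) = det(0·I − H) = det(−H) = (−1)^3·det(H).
det(H) = 320, so p(0) = -320.

-320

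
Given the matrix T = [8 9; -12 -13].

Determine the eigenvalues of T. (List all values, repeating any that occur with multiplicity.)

det(T - sI) = (8 - s)(-13 - s) - (9)·(-12) = s^2 + 5s + 4.
This factors as (s + 4)·(s + 1) = 0.
Eigenvalues: -4, -1.

-4, -1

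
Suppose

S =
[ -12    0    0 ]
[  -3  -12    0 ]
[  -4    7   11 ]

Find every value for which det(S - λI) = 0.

S is lower triangular, so its eigenvalues are the diagonal entries.
Diagonal: -12, -12, 11.

-12, -12, 11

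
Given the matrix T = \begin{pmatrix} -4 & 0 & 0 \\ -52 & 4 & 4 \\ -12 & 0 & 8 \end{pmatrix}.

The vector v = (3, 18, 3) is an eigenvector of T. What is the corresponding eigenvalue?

-4

Compute Tv: T·(3, 18, 3) = (-12, -72, -12).
Since Tv = λv, compare component 1: -12 = λ·3, so λ = -4.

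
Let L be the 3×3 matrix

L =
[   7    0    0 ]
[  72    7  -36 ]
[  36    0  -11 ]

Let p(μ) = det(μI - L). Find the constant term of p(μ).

p(μ) = μ^3 - 3μ^2 - 105μ + 539.
The constant term is 539.

539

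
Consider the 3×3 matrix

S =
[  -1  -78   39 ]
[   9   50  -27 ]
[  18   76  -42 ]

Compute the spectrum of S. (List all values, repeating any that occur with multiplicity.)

The characteristic polynomial is p(t) = det(tI - S).
Expanding the 3×3 determinant: p(t) = t^3 - 7t^2 - 56t - 48.
Since p(-1) = 0, t = -1 is a root.
Factor out (t + 1): p(t) = (t + 1)·(t^2 - 8t - 48).
The quadratic factors as (t + 4)·(t - 12).
Eigenvalues: -4, -1, 12.

-4, -1, 12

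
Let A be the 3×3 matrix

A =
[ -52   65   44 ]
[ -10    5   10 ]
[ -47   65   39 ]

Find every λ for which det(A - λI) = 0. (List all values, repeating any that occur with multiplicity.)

Compute the characteristic polynomial p(lambda) = det(lambda·I - A).
Expanding the 3×3 determinant: p(lambda) = lambda^3 + 8·lambda^2 - 25·lambda - 200.
Try lambda = -8: p(-8) = 0, so -8 is a root.
Dividing by (lambda + 8) leaves lambda^2 - 25.
The quadratic factors as (lambda + 5)·(lambda - 5).
Eigenvalues: -8, -5, 5.

-8, -5, 5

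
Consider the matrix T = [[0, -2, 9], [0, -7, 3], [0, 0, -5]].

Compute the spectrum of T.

T is upper triangular, so its eigenvalues are the diagonal entries.
Diagonal: 0, -7, -5.

-7, -5, 0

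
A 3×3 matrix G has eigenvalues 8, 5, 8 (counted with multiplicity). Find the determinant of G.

det(G) is the product of the eigenvalues: (8) · (5) · (8) = 320.

320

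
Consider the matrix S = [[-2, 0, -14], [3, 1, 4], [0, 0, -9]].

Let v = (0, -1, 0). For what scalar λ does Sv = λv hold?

Compute Sv: S·(0, -1, 0) = (0, -1, 0).
Since Sv = λv, compare component 2: -1 = λ·-1, so λ = 1.

1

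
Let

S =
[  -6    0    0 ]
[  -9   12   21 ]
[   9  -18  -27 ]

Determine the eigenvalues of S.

Compute the characteristic polynomial p(s) = det(sI - S).
Expanding the 3×3 determinant: p(s) = s^3 + 21s^2 + 144s + 324.
Since p(-9) = 0, s = -9 is a root.
Factor out (s + 9): p(s) = (s + 9)·(s^2 + 12s + 36).
The quadratic factor is (s + 6)^2.
Eigenvalues: -9, -6, -6.

-9, -6, -6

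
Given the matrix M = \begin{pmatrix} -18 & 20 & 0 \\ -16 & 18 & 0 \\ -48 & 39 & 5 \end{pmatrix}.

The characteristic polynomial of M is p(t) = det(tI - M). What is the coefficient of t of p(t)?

-4

p(t) = t^3 - 5t^2 - 4t + 20.
The coefficient of t is -4.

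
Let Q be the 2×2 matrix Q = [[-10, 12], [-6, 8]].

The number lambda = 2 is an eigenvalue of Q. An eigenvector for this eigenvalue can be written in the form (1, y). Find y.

1

We need (Q - 2I)v = 0.
Q - 2I = [[-12, 12], [-6, 6]].
Row 1: (-12)·1 + (12)·y = 0
Row 2: (-6)·1 + (6)·y = 0
Solving gives y = 1.
Check: Q·(1, 1) = (2, 2) = 2·(1, 1).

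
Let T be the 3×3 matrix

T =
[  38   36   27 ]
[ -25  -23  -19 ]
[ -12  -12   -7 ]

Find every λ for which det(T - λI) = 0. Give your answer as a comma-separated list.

1, 2, 5

Compute the characteristic polynomial p(λ) = det(λI - T).
Expanding along the first row, p(λ) = λ^3 - 8λ^2 + 17λ - 10.
Rational-root test: λ = 1 gives p(1) = 0.
Dividing by (λ - 1) leaves λ^2 - 7λ + 10.
The quadratic factors as (λ - 2)·(λ - 5).
Eigenvalues: 1, 2, 5.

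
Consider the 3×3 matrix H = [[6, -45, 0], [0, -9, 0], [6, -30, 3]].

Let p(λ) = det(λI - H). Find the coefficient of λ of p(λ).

p(λ) = λ^3 - 63λ + 162.
The coefficient of λ is -63.

-63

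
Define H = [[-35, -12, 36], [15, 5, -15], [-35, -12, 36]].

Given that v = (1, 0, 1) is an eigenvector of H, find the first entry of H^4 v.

First find the eigenvalue: Hv = (1, 0, 1) = 1·(1, 0, 1), so λ = 1.
Then H^4 v = λ^4·v = 1^4·(1, 0, 1) = 1·(1, 0, 1) = (1, 0, 1).

1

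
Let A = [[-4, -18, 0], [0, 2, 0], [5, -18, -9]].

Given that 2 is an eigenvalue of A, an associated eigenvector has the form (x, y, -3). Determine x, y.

-3, 1

We need (A - 2I)v = 0.
A - 2I = [[-6, -18, 0], [0, 0, 0], [5, -18, -11]].
Row 1: (-6)·x + (-18)·y + (0)·-3 = 0
Row 2: (0)·x + (0)·y + (0)·-3 = 0
Row 3: (5)·x + (-18)·y + (-11)·-3 = 0
Solving gives x = -3, y = 1.
Check: A·(-3, 1, -3) = (-6, 2, -6) = 2·(-3, 1, -3).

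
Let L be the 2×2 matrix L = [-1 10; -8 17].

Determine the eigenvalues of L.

7, 9

det(L - rI) = (-1 - r)(17 - r) - (10)·(-8) = r^2 - 16r + 63.
This factors as (r - 7)·(r - 9) = 0.
Eigenvalues: 7, 9.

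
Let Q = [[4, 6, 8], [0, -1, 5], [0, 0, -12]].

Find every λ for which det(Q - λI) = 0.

-12, -1, 4

Q is upper triangular, so its eigenvalues are the diagonal entries.
Diagonal: 4, -1, -12.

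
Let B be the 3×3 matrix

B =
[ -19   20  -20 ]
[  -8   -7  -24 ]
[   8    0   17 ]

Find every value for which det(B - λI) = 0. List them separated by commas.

Set up det(lambda·I - B) = 0.
Expanding along the first row, p(lambda) = lambda^3 + 9·lambda^2 + 11·lambda - 21.
Try lambda = 1: p(1) = 0, so 1 is a root.
Dividing by (lambda - 1) leaves lambda^2 + 10·lambda + 21.
The quadratic factors as (lambda + 7)·(lambda + 3).
Eigenvalues: -7, -3, 1.

-7, -3, 1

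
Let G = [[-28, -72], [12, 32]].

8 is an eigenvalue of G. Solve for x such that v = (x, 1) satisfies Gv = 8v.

-2

We need (G - 8I)v = 0.
G - 8I = [[-36, -72], [12, 24]].
Row 1: (-36)·x + (-72)·1 = 0
Row 2: (12)·x + (24)·1 = 0
Solving gives x = -2.
Check: G·(-2, 1) = (-16, 8) = 8·(-2, 1).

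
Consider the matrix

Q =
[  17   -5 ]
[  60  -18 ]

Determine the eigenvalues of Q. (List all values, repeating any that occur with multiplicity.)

-3, 2

det(Q - λI) = (17 - λ)(-18 - λ) - (-5)·(60) = λ^2 + λ - 6.
This factors as (λ + 3)·(λ - 2) = 0.
Eigenvalues: -3, 2.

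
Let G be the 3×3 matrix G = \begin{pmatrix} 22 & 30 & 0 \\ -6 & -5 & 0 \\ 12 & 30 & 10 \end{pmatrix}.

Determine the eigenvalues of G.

Set up det(lambda·I - G) = 0.
Expanding along the first row, p(lambda) = lambda^3 - 27·lambda^2 + 240·lambda - 700.
Rational-root test: lambda = 10 gives p(10) = 0.
Factor out (lambda - 10): p(lambda) = (lambda - 10)·(lambda^2 - 17·lambda + 70).
The quadratic factors as (lambda - 7)·(lambda - 10).
Eigenvalues: 7, 10, 10.

7, 10, 10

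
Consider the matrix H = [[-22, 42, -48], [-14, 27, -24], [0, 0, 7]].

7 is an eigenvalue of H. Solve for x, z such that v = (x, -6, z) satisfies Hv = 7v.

We need (H - 7I)v = 0.
H - 7I = [[-29, 42, -48], [-14, 20, -24], [0, 0, 0]].
Row 1: (-29)·x + (42)·-6 + (-48)·z = 0
Row 2: (-14)·x + (20)·-6 + (-24)·z = 0
Row 3: (0)·x + (0)·-6 + (0)·z = 0
Solving gives x = -12, z = 2.
Check: H·(-12, -6, 2) = (-84, -42, 14) = 7·(-12, -6, 2).

-12, 2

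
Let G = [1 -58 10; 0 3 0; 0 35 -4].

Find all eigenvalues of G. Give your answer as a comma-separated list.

-4, 1, 3

Set up det(λI - G) = 0.
Expanding along the first row, p(λ) = λ^3 - 13λ + 12.
Since p(1) = 0, λ = 1 is a root.
Factor out (λ - 1): p(λ) = (λ - 1)·(λ^2 + λ - 12).
The quadratic factors as (λ + 4)·(λ - 3).
Eigenvalues: -4, 1, 3.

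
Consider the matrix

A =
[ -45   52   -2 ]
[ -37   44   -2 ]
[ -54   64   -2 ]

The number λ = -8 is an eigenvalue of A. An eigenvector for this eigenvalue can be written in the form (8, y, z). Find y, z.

We need (A + 8I)v = 0.
A + 8I = [[-37, 52, -2], [-37, 52, -2], [-54, 64, 6]].
Row 1: (-37)·8 + (52)·y + (-2)·z = 0
Row 2: (-37)·8 + (52)·y + (-2)·z = 0
Row 3: (-54)·8 + (64)·y + (6)·z = 0
Solving gives y = 6, z = 8.
Check: A·(8, 6, 8) = (-64, -48, -64) = -8·(8, 6, 8).

6, 8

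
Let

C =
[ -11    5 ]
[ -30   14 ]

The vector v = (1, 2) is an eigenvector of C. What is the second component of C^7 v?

-2

First find the eigenvalue: Cv = (-1, -2) = -1·(1, 2), so λ = -1.
Then C^7 v = λ^7·v = (-1)^7·(1, 2) = -1·(1, 2) = (-1, -2).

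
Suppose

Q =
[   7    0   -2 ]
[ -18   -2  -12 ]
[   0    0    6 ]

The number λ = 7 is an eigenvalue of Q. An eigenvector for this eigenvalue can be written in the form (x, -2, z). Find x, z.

1, 0

We need (Q - 7I)v = 0.
Q - 7I = [[0, 0, -2], [-18, -9, -12], [0, 0, -1]].
Row 1: (0)·x + (0)·-2 + (-2)·z = 0
Row 2: (-18)·x + (-9)·-2 + (-12)·z = 0
Row 3: (0)·x + (0)·-2 + (-1)·z = 0
Solving gives x = 1, z = 0.
Check: Q·(1, -2, 0) = (7, -14, 0) = 7·(1, -2, 0).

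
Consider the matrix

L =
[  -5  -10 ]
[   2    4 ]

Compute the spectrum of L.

det(L - tI) = (-5 - t)(4 - t) - (-10)·(2) = t^2 + t.
This factors as (t + 1)·t = 0.
Eigenvalues: -1, 0.

-1, 0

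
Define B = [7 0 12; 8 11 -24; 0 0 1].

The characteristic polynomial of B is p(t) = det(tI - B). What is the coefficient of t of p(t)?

p(t) = t^3 - 19t^2 + 95t - 77.
The coefficient of t is 95.

95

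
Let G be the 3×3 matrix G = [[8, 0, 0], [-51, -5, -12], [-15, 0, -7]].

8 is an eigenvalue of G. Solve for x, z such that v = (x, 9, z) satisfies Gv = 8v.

We need (G - 8I)v = 0.
G - 8I = [[0, 0, 0], [-51, -13, -12], [-15, 0, -15]].
Row 1: (0)·x + (0)·9 + (0)·z = 0
Row 2: (-51)·x + (-13)·9 + (-12)·z = 0
Row 3: (-15)·x + (0)·9 + (-15)·z = 0
Solving gives x = -3, z = 3.
Check: G·(-3, 9, 3) = (-24, 72, 24) = 8·(-3, 9, 3).

-3, 3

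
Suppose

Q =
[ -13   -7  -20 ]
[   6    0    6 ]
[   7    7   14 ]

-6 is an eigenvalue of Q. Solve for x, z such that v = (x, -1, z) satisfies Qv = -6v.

We need (Q + 6I)v = 0.
Q + 6I = [[-7, -7, -20], [6, 6, 6], [7, 7, 20]].
Row 1: (-7)·x + (-7)·-1 + (-20)·z = 0
Row 2: (6)·x + (6)·-1 + (6)·z = 0
Row 3: (7)·x + (7)·-1 + (20)·z = 0
Solving gives x = 1, z = 0.
Check: Q·(1, -1, 0) = (-6, 6, 0) = -6·(1, -1, 0).

1, 0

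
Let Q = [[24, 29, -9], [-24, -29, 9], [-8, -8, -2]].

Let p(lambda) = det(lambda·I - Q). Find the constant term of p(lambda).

0

p(lambda) = lambda^3 + 7·lambda^2 + 10·lambda.
The constant term is 0.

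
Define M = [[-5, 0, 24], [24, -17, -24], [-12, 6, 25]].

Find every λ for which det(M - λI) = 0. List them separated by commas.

-5, 1, 7

Compute the characteristic polynomial p(λ) = det(λI - M).
Expanding the 3×3 determinant: p(λ) = λ^3 - 3λ^2 - 33λ + 35.
Rational-root test: λ = 1 gives p(1) = 0.
Dividing by (λ - 1) leaves λ^2 - 2λ - 35.
The quadratic factors as (λ + 5)·(λ - 7).
Eigenvalues: -5, 1, 7.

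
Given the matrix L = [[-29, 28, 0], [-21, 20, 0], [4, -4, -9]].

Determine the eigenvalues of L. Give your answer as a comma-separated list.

-9, -8, -1

Set up det(sI - L) = 0.
Cofactor expansion gives p(s) = s^3 + 18s^2 + 89s + 72.
Try s = -8: p(-8) = 0, so -8 is a root.
Factor out (s + 8): p(s) = (s + 8)·(s^2 + 10s + 9).
The quadratic factors as (s + 9)·(s + 1).
Eigenvalues: -9, -8, -1.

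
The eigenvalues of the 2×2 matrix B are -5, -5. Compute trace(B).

-10

trace(B) is the sum of the eigenvalues: (-5) + (-5) = -10.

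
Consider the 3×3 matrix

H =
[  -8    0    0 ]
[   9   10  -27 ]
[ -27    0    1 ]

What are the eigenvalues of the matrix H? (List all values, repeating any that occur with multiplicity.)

Compute the characteristic polynomial p(lambda) = det(lambda·I - H).
Expanding the 3×3 determinant: p(lambda) = lambda^3 - 3·lambda^2 - 78·lambda + 80.
Since p(1) = 0, lambda = 1 is a root.
Dividing by (lambda - 1) leaves lambda^2 - 2·lambda - 80.
The quadratic factors as (lambda + 8)·(lambda - 10).
Eigenvalues: -8, 1, 10.

-8, 1, 10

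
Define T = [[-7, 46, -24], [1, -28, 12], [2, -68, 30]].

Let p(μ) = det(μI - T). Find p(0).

-180

p(0) = det(0·I − T) = det(−T) = (−1)^3·det(T).
det(T) = 180, so p(0) = -180.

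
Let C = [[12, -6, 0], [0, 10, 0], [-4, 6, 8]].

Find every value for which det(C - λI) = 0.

8, 10, 12

Compute the characteristic polynomial p(lambda) = det(lambda·I - C).
Expanding along the first row, p(lambda) = lambda^3 - 30·lambda^2 + 296·lambda - 960.
Since p(10) = 0, lambda = 10 is a root.
Factor out (lambda - 10): p(lambda) = (lambda - 10)·(lambda^2 - 20·lambda + 96).
The quadratic factors as (lambda - 8)·(lambda - 12).
Eigenvalues: 8, 10, 12.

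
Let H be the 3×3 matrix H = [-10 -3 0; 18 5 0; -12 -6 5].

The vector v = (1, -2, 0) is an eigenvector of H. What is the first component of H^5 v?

-1024

First find the eigenvalue: Hv = (-4, 8, 0) = -4·(1, -2, 0), so λ = -4.
Then H^5 v = λ^5·v = (-4)^5·(1, -2, 0) = -1024·(1, -2, 0) = (-1024, 2048, 0).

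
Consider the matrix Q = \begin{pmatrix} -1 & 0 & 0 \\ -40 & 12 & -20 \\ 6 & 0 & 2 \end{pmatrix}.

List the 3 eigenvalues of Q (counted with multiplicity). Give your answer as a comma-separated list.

Compute the characteristic polynomial p(μ) = det(μI - Q).
Expanding the 3×3 determinant: p(μ) = μ^3 - 13μ^2 + 10μ + 24.
Since p(-1) = 0, μ = -1 is a root.
Factor out (μ + 1): p(μ) = (μ + 1)·(μ^2 - 14μ + 24).
The quadratic factors as (μ - 2)·(μ - 12).
Eigenvalues: -1, 2, 12.

-1, 2, 12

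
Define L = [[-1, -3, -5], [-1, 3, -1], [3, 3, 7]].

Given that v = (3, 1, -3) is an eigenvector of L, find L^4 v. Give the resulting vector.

(243, 81, -243)

First find the eigenvalue: Lv = (9, 3, -9) = 3·(3, 1, -3), so λ = 3.
Then L^4 v = λ^4·v = 3^4·(3, 1, -3) = 81·(3, 1, -3) = (243, 81, -243).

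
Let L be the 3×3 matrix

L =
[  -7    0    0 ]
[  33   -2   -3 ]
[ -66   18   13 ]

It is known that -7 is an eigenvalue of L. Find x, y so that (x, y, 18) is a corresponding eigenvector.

We need (L + 7I)v = 0.
L + 7I = [[0, 0, 0], [33, 5, -3], [-66, 18, 20]].
Row 1: (0)·x + (0)·y + (0)·18 = 0
Row 2: (33)·x + (5)·y + (-3)·18 = 0
Row 3: (-66)·x + (18)·y + (20)·18 = 0
Solving gives x = 3, y = -9.
Check: L·(3, -9, 18) = (-21, 63, -126) = -7·(3, -9, 18).

3, -9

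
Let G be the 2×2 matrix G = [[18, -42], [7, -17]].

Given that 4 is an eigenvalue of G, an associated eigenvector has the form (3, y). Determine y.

1

We need (G - 4I)v = 0.
G - 4I = [[14, -42], [7, -21]].
Row 1: (14)·3 + (-42)·y = 0
Row 2: (7)·3 + (-21)·y = 0
Solving gives y = 1.
Check: G·(3, 1) = (12, 4) = 4·(3, 1).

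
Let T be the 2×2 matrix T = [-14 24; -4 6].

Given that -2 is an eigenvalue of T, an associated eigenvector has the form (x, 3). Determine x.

We need (T + 2I)v = 0.
T + 2I = [[-12, 24], [-4, 8]].
Row 1: (-12)·x + (24)·3 = 0
Row 2: (-4)·x + (8)·3 = 0
Solving gives x = 6.
Check: T·(6, 3) = (-12, -6) = -2·(6, 3).

6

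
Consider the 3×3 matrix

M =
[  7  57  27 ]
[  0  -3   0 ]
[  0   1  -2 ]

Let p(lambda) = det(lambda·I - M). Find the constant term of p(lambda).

-42

p(lambda) = lambda^3 - 2·lambda^2 - 29·lambda - 42.
The constant term is -42.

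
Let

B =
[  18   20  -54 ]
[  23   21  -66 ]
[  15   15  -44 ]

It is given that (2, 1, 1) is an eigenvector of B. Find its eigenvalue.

1

Compute Bv: B·(2, 1, 1) = (2, 1, 1).
Since Bv = λv, compare component 1: 2 = λ·2, so λ = 1.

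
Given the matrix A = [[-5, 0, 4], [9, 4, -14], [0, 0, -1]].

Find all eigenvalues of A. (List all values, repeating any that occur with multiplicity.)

Compute the characteristic polynomial p(r) = det(rI - A).
Expanding the 3×3 determinant: p(r) = r^3 + 2r^2 - 19r - 20.
Rational-root test: r = -1 gives p(-1) = 0.
Factor out (r + 1): p(r) = (r + 1)·(r^2 + r - 20).
The quadratic factors as (r + 5)·(r - 4).
Eigenvalues: -5, -1, 4.

-5, -1, 4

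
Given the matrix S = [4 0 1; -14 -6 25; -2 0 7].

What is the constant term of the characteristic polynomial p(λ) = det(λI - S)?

180

p(0) = det(0·I − S) = det(−S) = (−1)^3·det(S).
det(S) = -180, so p(0) = 180.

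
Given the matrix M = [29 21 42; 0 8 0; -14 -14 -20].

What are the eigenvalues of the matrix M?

1, 8, 8

The characteristic polynomial is p(r) = det(rI - M).
Expanding the 3×3 determinant: p(r) = r^3 - 17r^2 + 80r - 64.
Try r = 8: p(8) = 0, so 8 is a root.
Dividing by (r - 8) leaves r^2 - 9r + 8.
The quadratic factors as (r - 1)·(r - 8).
Eigenvalues: 1, 8, 8.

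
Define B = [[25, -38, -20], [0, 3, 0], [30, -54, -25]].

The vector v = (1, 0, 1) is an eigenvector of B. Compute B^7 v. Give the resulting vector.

First find the eigenvalue: Bv = (5, 0, 5) = 5·(1, 0, 1), so λ = 5.
Then B^7 v = λ^7·v = 5^7·(1, 0, 1) = 78125·(1, 0, 1) = (78125, 0, 78125).

(78125, 0, 78125)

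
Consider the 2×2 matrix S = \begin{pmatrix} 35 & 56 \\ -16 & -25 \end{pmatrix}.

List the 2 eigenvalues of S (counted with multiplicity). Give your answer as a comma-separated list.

3, 7

det(S - λI) = (35 - λ)(-25 - λ) - (56)·(-16) = λ^2 - 10λ + 21.
This factors as (λ - 3)·(λ - 7) = 0.
Eigenvalues: 3, 7.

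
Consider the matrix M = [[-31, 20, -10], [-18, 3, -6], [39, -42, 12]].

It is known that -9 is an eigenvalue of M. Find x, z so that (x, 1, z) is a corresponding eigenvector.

We need (M + 9I)v = 0.
M + 9I = [[-22, 20, -10], [-18, 12, -6], [39, -42, 21]].
Row 1: (-22)·x + (20)·1 + (-10)·z = 0
Row 2: (-18)·x + (12)·1 + (-6)·z = 0
Row 3: (39)·x + (-42)·1 + (21)·z = 0
Solving gives x = 0, z = 2.
Check: M·(0, 1, 2) = (0, -9, -18) = -9·(0, 1, 2).

0, 2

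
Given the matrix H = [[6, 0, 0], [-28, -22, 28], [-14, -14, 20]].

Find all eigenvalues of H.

Compute the characteristic polynomial p(λ) = det(λI - H).
Expanding along the first row, p(λ) = λ^3 - 4λ^2 - 60λ + 288.
Rational-root test: λ = 6 gives p(6) = 0.
Dividing by (λ - 6) leaves λ^2 + 2λ - 48.
The quadratic factors as (λ + 8)·(λ - 6).
Eigenvalues: -8, 6, 6.

-8, 6, 6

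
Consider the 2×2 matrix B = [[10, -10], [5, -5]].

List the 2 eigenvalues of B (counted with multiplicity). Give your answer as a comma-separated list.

det(B - rI) = (10 - r)(-5 - r) - (-10)·(5) = r^2 - 5r.
This factors as r·(r - 5) = 0.
Eigenvalues: 0, 5.

0, 5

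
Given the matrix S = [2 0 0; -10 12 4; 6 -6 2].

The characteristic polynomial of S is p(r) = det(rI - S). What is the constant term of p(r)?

-96

p(r) = r^3 - 16r^2 + 76r - 96.
The constant term is -96.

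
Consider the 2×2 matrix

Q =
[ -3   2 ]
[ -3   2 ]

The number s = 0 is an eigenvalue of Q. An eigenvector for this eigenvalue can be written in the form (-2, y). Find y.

We need (Q)v = 0.
Q = [[-3, 2], [-3, 2]].
Row 1: (-3)·-2 + (2)·y = 0
Row 2: (-3)·-2 + (2)·y = 0
Solving gives y = -3.
Check: Q·(-2, -3) = (0, 0) = 0·(-2, -3).

-3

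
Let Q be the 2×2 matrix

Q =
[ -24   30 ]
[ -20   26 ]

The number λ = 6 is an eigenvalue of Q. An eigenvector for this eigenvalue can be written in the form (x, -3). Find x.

-3

We need (Q - 6I)v = 0.
Q - 6I = [[-30, 30], [-20, 20]].
Row 1: (-30)·x + (30)·-3 = 0
Row 2: (-20)·x + (20)·-3 = 0
Solving gives x = -3.
Check: Q·(-3, -3) = (-18, -18) = 6·(-3, -3).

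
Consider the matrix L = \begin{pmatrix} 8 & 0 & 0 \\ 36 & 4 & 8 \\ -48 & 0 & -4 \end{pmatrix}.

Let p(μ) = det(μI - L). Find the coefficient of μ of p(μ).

-16

p(μ) = μ^3 - 8μ^2 - 16μ + 128.
The coefficient of μ is -16.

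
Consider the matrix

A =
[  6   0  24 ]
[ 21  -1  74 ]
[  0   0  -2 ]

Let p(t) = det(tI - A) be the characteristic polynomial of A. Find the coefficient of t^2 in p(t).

-3

The coefficient of t^2 of det(tI - A) is −trace(A).
trace(A) = (6) + (-1) + (-2) = 3, so the coefficient is -3.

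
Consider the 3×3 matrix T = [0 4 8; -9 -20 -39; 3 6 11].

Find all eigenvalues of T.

Set up det(lambda·I - T) = 0.
Expanding the 3×3 determinant: p(lambda) = lambda^3 + 9·lambda^2 + 26·lambda + 24.
Since p(-3) = 0, lambda = -3 is a root.
Dividing by (lambda + 3) leaves lambda^2 + 6·lambda + 8.
The quadratic factors as (lambda + 4)·(lambda + 2).
Eigenvalues: -4, -3, -2.

-4, -3, -2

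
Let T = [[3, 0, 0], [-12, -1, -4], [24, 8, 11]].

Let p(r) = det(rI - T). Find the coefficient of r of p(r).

p(r) = r^3 - 13r^2 + 51r - 63.
The coefficient of r is 51.

51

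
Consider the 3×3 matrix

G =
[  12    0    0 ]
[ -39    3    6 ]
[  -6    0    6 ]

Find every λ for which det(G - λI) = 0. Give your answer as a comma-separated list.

3, 6, 12

The characteristic polynomial is p(lambda) = det(lambda·I - G).
Expanding along the first row, p(lambda) = lambda^3 - 21·lambda^2 + 126·lambda - 216.
Since p(3) = 0, lambda = 3 is a root.
Factor out (lambda - 3): p(lambda) = (lambda - 3)·(lambda^2 - 18·lambda + 72).
The quadratic factors as (lambda - 6)·(lambda - 12).
Eigenvalues: 3, 6, 12.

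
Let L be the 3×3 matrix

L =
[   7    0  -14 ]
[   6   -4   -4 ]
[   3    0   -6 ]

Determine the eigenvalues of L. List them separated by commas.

Set up det(λI - L) = 0.
Expanding the 3×3 determinant: p(λ) = λ^3 + 3λ^2 - 4λ.
Rational-root test: λ = 1 gives p(1) = 0.
Dividing by (λ - 1) leaves λ^2 + 4λ.
The quadratic factors as (λ + 4)·λ.
Eigenvalues: -4, 0, 1.

-4, 0, 1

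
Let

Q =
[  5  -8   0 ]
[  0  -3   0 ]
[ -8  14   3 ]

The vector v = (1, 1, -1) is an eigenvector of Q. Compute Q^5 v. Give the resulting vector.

First find the eigenvalue: Qv = (-3, -3, 3) = -3·(1, 1, -1), so λ = -3.
Then Q^5 v = λ^5·v = (-3)^5·(1, 1, -1) = -243·(1, 1, -1) = (-243, -243, 243).

(-243, -243, 243)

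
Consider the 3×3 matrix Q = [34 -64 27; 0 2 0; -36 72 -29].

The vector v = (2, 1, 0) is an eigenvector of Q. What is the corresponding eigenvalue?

Compute Qv: Q·(2, 1, 0) = (4, 2, 0).
Since Qv = λv, compare component 1: 4 = λ·2, so λ = 2.

2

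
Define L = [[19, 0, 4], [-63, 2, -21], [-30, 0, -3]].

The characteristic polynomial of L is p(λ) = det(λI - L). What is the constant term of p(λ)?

-126

p(λ) = λ^3 - 18λ^2 + 95λ - 126.
The constant term is -126.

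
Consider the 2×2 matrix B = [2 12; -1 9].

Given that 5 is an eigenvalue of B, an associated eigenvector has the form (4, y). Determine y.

1

We need (B - 5I)v = 0.
B - 5I = [[-3, 12], [-1, 4]].
Row 1: (-3)·4 + (12)·y = 0
Row 2: (-1)·4 + (4)·y = 0
Solving gives y = 1.
Check: B·(4, 1) = (20, 5) = 5·(4, 1).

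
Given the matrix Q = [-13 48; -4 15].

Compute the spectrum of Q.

det(Q - λI) = (-13 - λ)(15 - λ) - (48)·(-4) = λ^2 - 2λ - 3.
This factors as (λ + 1)·(λ - 3) = 0.
Eigenvalues: -1, 3.

-1, 3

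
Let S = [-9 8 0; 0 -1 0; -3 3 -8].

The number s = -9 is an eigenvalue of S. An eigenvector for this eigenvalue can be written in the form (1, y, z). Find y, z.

We need (S + 9I)v = 0.
S + 9I = [[0, 8, 0], [0, 8, 0], [-3, 3, 1]].
Row 1: (0)·1 + (8)·y + (0)·z = 0
Row 2: (0)·1 + (8)·y + (0)·z = 0
Row 3: (-3)·1 + (3)·y + (1)·z = 0
Solving gives y = 0, z = 3.
Check: S·(1, 0, 3) = (-9, 0, -27) = -9·(1, 0, 3).

0, 3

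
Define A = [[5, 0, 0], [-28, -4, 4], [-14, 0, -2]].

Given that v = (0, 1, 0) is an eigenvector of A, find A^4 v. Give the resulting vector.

First find the eigenvalue: Av = (0, -4, 0) = -4·(0, 1, 0), so λ = -4.
Then A^4 v = λ^4·v = (-4)^4·(0, 1, 0) = 256·(0, 1, 0) = (0, 256, 0).

(0, 256, 0)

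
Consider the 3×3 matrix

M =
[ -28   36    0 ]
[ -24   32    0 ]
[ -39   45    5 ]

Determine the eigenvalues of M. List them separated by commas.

The characteristic polynomial is p(s) = det(sI - M).
Expanding along the first row, p(s) = s^3 - 9s^2 - 12s + 160.
Since p(-4) = 0, s = -4 is a root.
Dividing by (s + 4) leaves s^2 - 13s + 40.
The quadratic factors as (s - 5)·(s - 8).
Eigenvalues: -4, 5, 8.

-4, 5, 8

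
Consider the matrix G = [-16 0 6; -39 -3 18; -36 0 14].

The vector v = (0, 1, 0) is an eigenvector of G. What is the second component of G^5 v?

First find the eigenvalue: Gv = (0, -3, 0) = -3·(0, 1, 0), so λ = -3.
Then G^5 v = λ^5·v = (-3)^5·(0, 1, 0) = -243·(0, 1, 0) = (0, -243, 0).

-243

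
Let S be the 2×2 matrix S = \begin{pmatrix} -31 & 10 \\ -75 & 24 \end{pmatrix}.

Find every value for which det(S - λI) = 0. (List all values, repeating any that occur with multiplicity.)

-6, -1

det(S - λI) = (-31 - λ)(24 - λ) - (10)·(-75) = λ^2 + 7λ + 6.
This factors as (λ + 6)·(λ + 1) = 0.
Eigenvalues: -6, -1.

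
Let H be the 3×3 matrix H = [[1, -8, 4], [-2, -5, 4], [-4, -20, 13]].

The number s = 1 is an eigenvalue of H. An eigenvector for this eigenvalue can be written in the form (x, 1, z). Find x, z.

1, 2

We need (H - 1I)v = 0.
H - 1I = [[0, -8, 4], [-2, -6, 4], [-4, -20, 12]].
Row 1: (0)·x + (-8)·1 + (4)·z = 0
Row 2: (-2)·x + (-6)·1 + (4)·z = 0
Row 3: (-4)·x + (-20)·1 + (12)·z = 0
Solving gives x = 1, z = 2.
Check: H·(1, 1, 2) = (1, 1, 2) = 1·(1, 1, 2).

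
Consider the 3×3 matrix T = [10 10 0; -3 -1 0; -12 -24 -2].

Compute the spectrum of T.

Set up det(λI - T) = 0.
Expanding the 3×3 determinant: p(λ) = λ^3 - 7λ^2 + 2λ + 40.
Rational-root test: λ = -2 gives p(-2) = 0.
Factor out (λ + 2): p(λ) = (λ + 2)·(λ^2 - 9λ + 20).
The quadratic factors as (λ - 4)·(λ - 5).
Eigenvalues: -2, 4, 5.

-2, 4, 5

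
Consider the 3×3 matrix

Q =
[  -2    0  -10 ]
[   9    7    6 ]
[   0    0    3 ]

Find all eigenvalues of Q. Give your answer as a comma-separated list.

-2, 3, 7

Compute the characteristic polynomial p(λ) = det(λI - Q).
Expanding along the first row, p(λ) = λ^3 - 8λ^2 + λ + 42.
Rational-root test: λ = 3 gives p(3) = 0.
Dividing by (λ - 3) leaves λ^2 - 5λ - 14.
The quadratic factors as (λ + 2)·(λ - 7).
Eigenvalues: -2, 3, 7.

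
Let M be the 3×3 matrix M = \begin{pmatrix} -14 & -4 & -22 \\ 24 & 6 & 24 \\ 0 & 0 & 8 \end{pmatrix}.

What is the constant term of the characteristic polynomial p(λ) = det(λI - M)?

p(0) = det(0·I − M) = det(−M) = (−1)^3·det(M).
det(M) = 96, so p(0) = -96.

-96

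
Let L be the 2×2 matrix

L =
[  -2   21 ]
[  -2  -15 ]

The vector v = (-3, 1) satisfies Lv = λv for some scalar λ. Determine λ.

-9

Compute Lv: L·(-3, 1) = (27, -9).
Since Lv = λv, compare component 1: 27 = λ·-3, so λ = -9.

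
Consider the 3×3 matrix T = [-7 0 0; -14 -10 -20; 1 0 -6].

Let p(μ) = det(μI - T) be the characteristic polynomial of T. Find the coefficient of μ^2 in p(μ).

The coefficient of μ^2 of det(μI - T) is −trace(T).
trace(T) = (-7) + (-10) + (-6) = -23, so the coefficient is 23.

23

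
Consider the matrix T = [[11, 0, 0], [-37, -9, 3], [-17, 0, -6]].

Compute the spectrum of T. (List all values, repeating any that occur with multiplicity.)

-9, -6, 11

Set up det(λI - T) = 0.
Expanding the 3×3 determinant: p(λ) = λ^3 + 4λ^2 - 111λ - 594.
Since p(-6) = 0, λ = -6 is a root.
Dividing by (λ + 6) leaves λ^2 - 2λ - 99.
The quadratic factors as (λ + 9)·(λ - 11).
Eigenvalues: -9, -6, 11.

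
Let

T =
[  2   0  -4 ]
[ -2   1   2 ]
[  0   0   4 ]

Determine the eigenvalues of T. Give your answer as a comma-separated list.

1, 2, 4

Set up det(sI - T) = 0.
Cofactor expansion gives p(s) = s^3 - 7s^2 + 14s - 8.
Since p(1) = 0, s = 1 is a root.
Factor out (s - 1): p(s) = (s - 1)·(s^2 - 6s + 8).
The quadratic factors as (s - 2)·(s - 4).
Eigenvalues: 1, 2, 4.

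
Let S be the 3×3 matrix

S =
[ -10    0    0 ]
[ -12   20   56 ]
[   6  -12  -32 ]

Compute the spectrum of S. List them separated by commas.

-10, -8, -4

The characteristic polynomial is p(λ) = det(λI - S).
Cofactor expansion gives p(λ) = λ^3 + 22λ^2 + 152λ + 320.
Rational-root test: λ = -8 gives p(-8) = 0.
Factor out (λ + 8): p(λ) = (λ + 8)·(λ^2 + 14λ + 40).
The quadratic factors as (λ + 10)·(λ + 4).
Eigenvalues: -10, -8, -4.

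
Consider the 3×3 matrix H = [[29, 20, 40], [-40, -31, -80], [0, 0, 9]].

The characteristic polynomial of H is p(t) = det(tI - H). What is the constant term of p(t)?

891

p(t) = t^3 - 7t^2 - 117t + 891.
The constant term is 891.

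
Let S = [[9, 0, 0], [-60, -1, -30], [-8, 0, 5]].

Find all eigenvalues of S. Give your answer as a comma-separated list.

-1, 5, 9

Compute the characteristic polynomial p(lambda) = det(lambda·I - S).
Cofactor expansion gives p(lambda) = lambda^3 - 13·lambda^2 + 31·lambda + 45.
Rational-root test: lambda = 5 gives p(5) = 0.
Dividing by (lambda - 5) leaves lambda^2 - 8·lambda - 9.
The quadratic factors as (lambda + 1)·(lambda - 9).
Eigenvalues: -1, 5, 9.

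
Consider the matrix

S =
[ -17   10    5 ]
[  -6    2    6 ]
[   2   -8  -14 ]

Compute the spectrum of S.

-12, -10, -7

The characteristic polynomial is p(λ) = det(λI - S).
Expanding along the first row, p(λ) = λ^3 + 29λ^2 + 274λ + 840.
Rational-root test: λ = -7 gives p(-7) = 0.
Factor out (λ + 7): p(λ) = (λ + 7)·(λ^2 + 22λ + 120).
The quadratic factors as (λ + 12)·(λ + 10).
Eigenvalues: -12, -10, -7.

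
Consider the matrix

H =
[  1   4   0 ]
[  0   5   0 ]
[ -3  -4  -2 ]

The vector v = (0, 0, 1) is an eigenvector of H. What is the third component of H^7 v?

First find the eigenvalue: Hv = (0, 0, -2) = -2·(0, 0, 1), so λ = -2.
Then H^7 v = λ^7·v = (-2)^7·(0, 0, 1) = -128·(0, 0, 1) = (0, 0, -128).

-128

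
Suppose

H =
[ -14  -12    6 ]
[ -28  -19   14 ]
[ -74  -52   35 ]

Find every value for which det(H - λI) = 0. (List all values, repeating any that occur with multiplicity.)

Set up det(μI - H) = 0.
Expanding along the first row, p(μ) = μ^3 - 2μ^2 - 53μ - 90.
Since p(-2) = 0, μ = -2 is a root.
Dividing by (μ + 2) leaves μ^2 - 4μ - 45.
The quadratic factors as (μ + 5)·(μ - 9).
Eigenvalues: -5, -2, 9.

-5, -2, 9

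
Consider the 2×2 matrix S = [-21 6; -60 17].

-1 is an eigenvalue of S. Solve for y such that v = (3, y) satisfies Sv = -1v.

10

We need (S + 1I)v = 0.
S + 1I = [[-20, 6], [-60, 18]].
Row 1: (-20)·3 + (6)·y = 0
Row 2: (-60)·3 + (18)·y = 0
Solving gives y = 10.
Check: S·(3, 10) = (-3, -10) = -1·(3, 10).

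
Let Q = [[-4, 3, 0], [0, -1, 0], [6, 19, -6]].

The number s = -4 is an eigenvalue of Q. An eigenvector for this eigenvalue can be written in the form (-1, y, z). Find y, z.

We need (Q + 4I)v = 0.
Q + 4I = [[0, 3, 0], [0, 3, 0], [6, 19, -2]].
Row 1: (0)·-1 + (3)·y + (0)·z = 0
Row 2: (0)·-1 + (3)·y + (0)·z = 0
Row 3: (6)·-1 + (19)·y + (-2)·z = 0
Solving gives y = 0, z = -3.
Check: Q·(-1, 0, -3) = (4, 0, 12) = -4·(-1, 0, -3).

0, -3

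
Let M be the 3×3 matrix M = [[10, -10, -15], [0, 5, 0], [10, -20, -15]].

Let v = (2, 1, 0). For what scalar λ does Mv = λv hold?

5

Compute Mv: M·(2, 1, 0) = (10, 5, 0).
Since Mv = λv, compare component 1: 10 = λ·2, so λ = 5.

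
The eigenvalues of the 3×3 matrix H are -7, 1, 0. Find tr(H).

-6

trace(H) is the sum of the eigenvalues: (-7) + (1) + (0) = -6.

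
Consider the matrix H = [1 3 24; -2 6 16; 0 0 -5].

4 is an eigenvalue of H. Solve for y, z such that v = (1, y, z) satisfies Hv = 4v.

We need (H - 4I)v = 0.
H - 4I = [[-3, 3, 24], [-2, 2, 16], [0, 0, -9]].
Row 1: (-3)·1 + (3)·y + (24)·z = 0
Row 2: (-2)·1 + (2)·y + (16)·z = 0
Row 3: (0)·1 + (0)·y + (-9)·z = 0
Solving gives y = 1, z = 0.
Check: H·(1, 1, 0) = (4, 4, 0) = 4·(1, 1, 0).

1, 0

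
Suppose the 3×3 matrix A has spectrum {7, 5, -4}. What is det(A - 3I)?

If A has eigenvalues 7, 5, -4, then A - 3I has eigenvalues 4, 2, -7.
det(A - 3I) = (4) · (2) · (-7) = -56.

-56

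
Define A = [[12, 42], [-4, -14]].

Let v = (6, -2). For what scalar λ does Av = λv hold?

-2

Compute Av: A·(6, -2) = (-12, 4).
Since Av = λv, compare component 1: -12 = λ·6, so λ = -2.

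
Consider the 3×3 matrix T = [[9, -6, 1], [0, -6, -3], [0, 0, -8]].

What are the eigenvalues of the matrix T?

T is upper triangular, so its eigenvalues are the diagonal entries.
Diagonal: 9, -6, -8.

-8, -6, 9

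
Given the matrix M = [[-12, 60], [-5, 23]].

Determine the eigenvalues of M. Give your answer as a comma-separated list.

3, 8

det(M - μI) = (-12 - μ)(23 - μ) - (60)·(-5) = μ^2 - 11μ + 24.
This factors as (μ - 3)·(μ - 8) = 0.
Eigenvalues: 3, 8.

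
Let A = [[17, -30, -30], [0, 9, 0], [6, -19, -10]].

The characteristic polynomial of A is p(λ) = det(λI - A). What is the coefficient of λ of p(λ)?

p(λ) = λ^3 - 16λ^2 + 73λ - 90.
The coefficient of λ is 73.

73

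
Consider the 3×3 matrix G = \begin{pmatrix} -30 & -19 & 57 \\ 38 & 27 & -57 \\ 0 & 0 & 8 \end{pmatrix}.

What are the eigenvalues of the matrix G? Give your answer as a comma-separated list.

-11, 8, 8

Compute the characteristic polynomial p(s) = det(sI - G).
Expanding the 3×3 determinant: p(s) = s^3 - 5s^2 - 112s + 704.
Since p(8) = 0, s = 8 is a root.
Dividing by (s - 8) leaves s^2 + 3s - 88.
The quadratic factors as (s + 11)·(s - 8).
Eigenvalues: -11, 8, 8.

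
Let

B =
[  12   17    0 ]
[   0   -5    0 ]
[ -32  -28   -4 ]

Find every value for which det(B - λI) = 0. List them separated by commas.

Compute the characteristic polynomial p(λ) = det(λI - B).
Expanding along the first row, p(λ) = λ^3 - 3λ^2 - 88λ - 240.
Try λ = -4: p(-4) = 0, so -4 is a root.
Dividing by (λ + 4) leaves λ^2 - 7λ - 60.
The quadratic factors as (λ + 5)·(λ - 12).
Eigenvalues: -5, -4, 12.

-5, -4, 12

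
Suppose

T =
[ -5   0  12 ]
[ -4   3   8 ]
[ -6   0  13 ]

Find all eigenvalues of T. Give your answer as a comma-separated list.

The characteristic polynomial is p(λ) = det(λI - T).
Expanding along the first row, p(λ) = λ^3 - 11λ^2 + 31λ - 21.
Try λ = 7: p(7) = 0, so 7 is a root.
Factor out (λ - 7): p(λ) = (λ - 7)·(λ^2 - 4λ + 3).
The quadratic factors as (λ - 1)·(λ - 3).
Eigenvalues: 1, 3, 7.

1, 3, 7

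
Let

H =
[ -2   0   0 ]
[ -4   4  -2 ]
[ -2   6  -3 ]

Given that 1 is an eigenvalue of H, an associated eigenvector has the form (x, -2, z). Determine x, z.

We need (H - 1I)v = 0.
H - 1I = [[-3, 0, 0], [-4, 3, -2], [-2, 6, -4]].
Row 1: (-3)·x + (0)·-2 + (0)·z = 0
Row 2: (-4)·x + (3)·-2 + (-2)·z = 0
Row 3: (-2)·x + (6)·-2 + (-4)·z = 0
Solving gives x = 0, z = -3.
Check: H·(0, -2, -3) = (0, -2, -3) = 1·(0, -2, -3).

0, -3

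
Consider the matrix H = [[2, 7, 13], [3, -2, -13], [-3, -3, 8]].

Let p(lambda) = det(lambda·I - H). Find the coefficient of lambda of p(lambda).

p(lambda) = lambda^3 - 8·lambda^2 - 25·lambda + 200.
The coefficient of lambda is -25.

-25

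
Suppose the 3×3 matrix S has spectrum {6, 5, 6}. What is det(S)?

180

det(S) is the product of the eigenvalues: (6) · (5) · (6) = 180.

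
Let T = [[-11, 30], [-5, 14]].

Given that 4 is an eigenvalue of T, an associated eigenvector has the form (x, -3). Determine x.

We need (T - 4I)v = 0.
T - 4I = [[-15, 30], [-5, 10]].
Row 1: (-15)·x + (30)·-3 = 0
Row 2: (-5)·x + (10)·-3 = 0
Solving gives x = -6.
Check: T·(-6, -3) = (-24, -12) = 4·(-6, -3).

-6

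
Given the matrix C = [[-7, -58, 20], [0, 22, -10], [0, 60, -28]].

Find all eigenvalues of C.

Compute the characteristic polynomial p(λ) = det(λI - C).
Cofactor expansion gives p(λ) = λ^3 + 13λ^2 + 26λ - 112.
Try λ = 2: p(2) = 0, so 2 is a root.
Factor out (λ - 2): p(λ) = (λ - 2)·(λ^2 + 15λ + 56).
The quadratic factors as (λ + 8)·(λ + 7).
Eigenvalues: -8, -7, 2.

-8, -7, 2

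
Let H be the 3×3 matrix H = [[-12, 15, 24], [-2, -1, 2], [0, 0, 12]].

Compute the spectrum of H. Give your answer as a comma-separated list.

The characteristic polynomial is p(r) = det(rI - H).
Cofactor expansion gives p(r) = r^3 + r^2 - 114r - 504.
Since p(-6) = 0, r = -6 is a root.
Factor out (r + 6): p(r) = (r + 6)·(r^2 - 5r - 84).
The quadratic factors as (r + 7)·(r - 12).
Eigenvalues: -7, -6, 12.

-7, -6, 12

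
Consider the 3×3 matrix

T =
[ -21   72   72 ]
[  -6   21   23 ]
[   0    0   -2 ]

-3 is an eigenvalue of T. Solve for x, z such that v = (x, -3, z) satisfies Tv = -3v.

-12, 0

We need (T + 3I)v = 0.
T + 3I = [[-18, 72, 72], [-6, 24, 23], [0, 0, 1]].
Row 1: (-18)·x + (72)·-3 + (72)·z = 0
Row 2: (-6)·x + (24)·-3 + (23)·z = 0
Row 3: (0)·x + (0)·-3 + (1)·z = 0
Solving gives x = -12, z = 0.
Check: T·(-12, -3, 0) = (36, 9, 0) = -3·(-12, -3, 0).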